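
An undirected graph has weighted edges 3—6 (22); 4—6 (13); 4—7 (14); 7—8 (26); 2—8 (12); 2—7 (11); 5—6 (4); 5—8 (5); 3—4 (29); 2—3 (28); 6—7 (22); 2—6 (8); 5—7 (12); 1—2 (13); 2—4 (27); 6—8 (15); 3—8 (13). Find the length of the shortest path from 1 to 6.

21

Comparing a few candidate routes:
1-2-7-5-6: 13 + 11 + 12 + 4 = 40
1-2-8-6: 13 + 12 + 15 = 40
1-2-6: 13 + 8 = 21
1-2-8-5-6: 13 + 12 + 5 + 4 = 34
The minimum is 21.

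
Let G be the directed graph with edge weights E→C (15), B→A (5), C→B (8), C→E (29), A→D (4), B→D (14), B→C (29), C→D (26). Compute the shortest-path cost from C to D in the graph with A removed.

22

Routes from C to D avoiding A:
C -> D: 26
C -> B -> D: 8 + 14 = 22
The minimum is 22.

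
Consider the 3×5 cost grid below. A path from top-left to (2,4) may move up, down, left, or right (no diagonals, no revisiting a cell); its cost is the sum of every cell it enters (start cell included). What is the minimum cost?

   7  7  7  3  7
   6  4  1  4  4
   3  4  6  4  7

33

Cheapest: r0c0 → r1c0 → r1c1 → r1c2 → r1c3 → r1c4 → r2c4
  7 + 6 + 4 + 1 + 4 + 4 + 7 = 33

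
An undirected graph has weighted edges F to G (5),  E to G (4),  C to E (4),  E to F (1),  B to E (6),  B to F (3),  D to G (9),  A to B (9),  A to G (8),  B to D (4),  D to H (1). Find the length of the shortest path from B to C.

8

A few of the B→C routes:
B-E-C: 6 + 4 = 10
B-F-G-E-C: 3 + 5 + 4 + 4 = 16
B-F-E-C: 3 + 1 + 4 = 8
B-D-G-E-C: 4 + 9 + 4 + 4 = 21
The minimum is 8.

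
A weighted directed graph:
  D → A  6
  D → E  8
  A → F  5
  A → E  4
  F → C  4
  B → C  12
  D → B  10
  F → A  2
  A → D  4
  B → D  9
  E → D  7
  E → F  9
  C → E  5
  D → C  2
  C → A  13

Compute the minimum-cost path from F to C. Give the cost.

Routes from F to C:
F→C: 4
F→A→D→C: 2 + 4 + 2 = 8
F→A→E→D→C: 2 + 4 + 7 + 2 = 15
F→A→D→B→C: 2 + 4 + 10 + 12 = 28
F→A→E→D→B→C: 2 + 4 + 7 + 10 + 12 = 35
Shortest: 4.

4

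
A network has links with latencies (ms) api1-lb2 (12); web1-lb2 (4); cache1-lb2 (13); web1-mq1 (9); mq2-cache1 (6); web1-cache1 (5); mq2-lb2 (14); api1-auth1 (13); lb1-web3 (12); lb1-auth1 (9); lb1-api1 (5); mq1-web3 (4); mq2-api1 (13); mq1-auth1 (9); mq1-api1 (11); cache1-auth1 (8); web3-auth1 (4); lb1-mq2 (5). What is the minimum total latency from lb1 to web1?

16

A few of the lb1→web1 routes:
lb1 → api1 → lb2 → web1: 5 + 12 + 4 = 21
lb1 → mq2 → lb2 → web1: 5 + 14 + 4 = 23
lb1 → auth1 → cache1 → web1: 9 + 8 + 5 = 22
lb1 → mq2 → cache1 → web1: 5 + 6 + 5 = 16
Best route has total 16 ms.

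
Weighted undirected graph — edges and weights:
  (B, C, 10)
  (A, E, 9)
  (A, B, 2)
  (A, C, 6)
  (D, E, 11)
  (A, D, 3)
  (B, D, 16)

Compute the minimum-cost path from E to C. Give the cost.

15

Comparing a few candidate routes:
E → D → A → B → C: 11 + 3 + 2 + 10 = 26
E → A → C: 9 + 6 = 15
E → D → A → C: 11 + 3 + 6 = 20
E → A → B → C: 9 + 2 + 10 = 21
Shortest: 15.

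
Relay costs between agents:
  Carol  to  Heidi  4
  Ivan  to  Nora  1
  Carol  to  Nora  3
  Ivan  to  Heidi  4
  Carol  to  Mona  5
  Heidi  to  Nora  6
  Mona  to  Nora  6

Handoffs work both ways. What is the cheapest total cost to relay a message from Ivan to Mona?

7

Some routes from Ivan to Mona:
Ivan - Heidi - Carol - Mona: 4 + 4 + 5 = 13
Ivan - Heidi - Carol - Nora - Mona: 4 + 4 + 3 + 6 = 17
Ivan - Nora - Heidi - Carol - Mona: 1 + 6 + 4 + 5 = 16
Ivan - Nora - Carol - Mona: 1 + 3 + 5 = 9
Ivan - Nora - Mona: 1 + 6 = 7
Ivan - Heidi - Nora - Mona: 4 + 6 + 6 = 16
The minimum is 7.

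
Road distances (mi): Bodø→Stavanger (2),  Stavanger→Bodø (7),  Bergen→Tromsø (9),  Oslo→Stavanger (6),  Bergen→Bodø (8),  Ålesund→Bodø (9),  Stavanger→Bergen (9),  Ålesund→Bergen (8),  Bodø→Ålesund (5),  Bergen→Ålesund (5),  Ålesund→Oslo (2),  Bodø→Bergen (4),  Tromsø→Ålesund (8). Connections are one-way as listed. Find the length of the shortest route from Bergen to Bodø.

8

A few of the Bergen→Bodø routes:
Bergen→Ålesund→Oslo→Stavanger→Bodø: 5 + 2 + 6 + 7 = 20
Bergen→Bodø: 8
Bergen→Ålesund→Bodø: 5 + 9 = 14
Shortest: 8 mi.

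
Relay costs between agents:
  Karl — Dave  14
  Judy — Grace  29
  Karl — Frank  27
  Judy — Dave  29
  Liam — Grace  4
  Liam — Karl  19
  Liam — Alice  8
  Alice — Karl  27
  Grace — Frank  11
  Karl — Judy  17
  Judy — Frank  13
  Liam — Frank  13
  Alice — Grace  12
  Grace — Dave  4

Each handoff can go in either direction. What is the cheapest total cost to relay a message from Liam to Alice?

8

Checking several routes:
Liam→Frank→Grace→Alice: 13 + 11 + 12 = 36
Liam→Alice: 8
Liam→Grace→Alice: 4 + 12 = 16
The minimum is 8.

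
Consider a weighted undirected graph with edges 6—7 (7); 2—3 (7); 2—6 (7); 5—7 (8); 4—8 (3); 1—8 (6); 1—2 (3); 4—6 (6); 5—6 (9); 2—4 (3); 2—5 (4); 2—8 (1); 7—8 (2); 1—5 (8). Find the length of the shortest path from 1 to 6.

Comparing a few candidate routes:
1 → 2 → 6: 3 + 7 = 10
1 → 2 → 4 → 6: 3 + 3 + 6 = 12
1 → 2 → 8 → 7 → 6: 3 + 1 + 2 + 7 = 13
The minimum is 10.

10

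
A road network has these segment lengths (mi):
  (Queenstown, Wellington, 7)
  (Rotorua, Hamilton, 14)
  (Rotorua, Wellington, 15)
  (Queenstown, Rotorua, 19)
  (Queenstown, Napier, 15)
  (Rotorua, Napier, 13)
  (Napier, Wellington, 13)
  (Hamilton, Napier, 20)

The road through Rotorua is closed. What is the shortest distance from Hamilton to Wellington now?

33

Paths from Hamilton to Wellington avoiding Rotorua:
Hamilton → Napier → Queenstown → Wellington: 20 + 15 + 7 = 42
Hamilton → Napier → Wellington: 20 + 13 = 33
Best route has total 33 mi.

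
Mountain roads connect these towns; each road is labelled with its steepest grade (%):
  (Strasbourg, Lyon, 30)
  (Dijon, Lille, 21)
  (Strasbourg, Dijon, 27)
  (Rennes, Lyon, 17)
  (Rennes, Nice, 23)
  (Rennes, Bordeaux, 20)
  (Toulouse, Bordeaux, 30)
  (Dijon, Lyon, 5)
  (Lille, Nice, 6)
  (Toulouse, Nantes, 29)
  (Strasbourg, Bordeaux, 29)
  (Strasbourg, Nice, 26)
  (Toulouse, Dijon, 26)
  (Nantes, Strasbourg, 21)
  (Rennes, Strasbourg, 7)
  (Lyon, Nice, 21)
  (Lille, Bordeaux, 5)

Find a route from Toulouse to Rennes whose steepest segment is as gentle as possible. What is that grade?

26

Some routes from Toulouse to Rennes:
Toulouse → Dijon → Lyon → Nice → Rennes: max(26, 5, 21, 23) = 26
Toulouse → Dijon → Lyon → Nice → Strasbourg → Rennes: max(26, 5, 21, 26, 7) = 26
Toulouse → Dijon → Lyon → Nice → Lille → Bordeaux → Rennes: max(26, 5, 21, 6, 5, 20) = 26
Toulouse → Dijon → Lyon → Rennes: max(26, 5, 17) = 26
Smallest bottleneck: 26%.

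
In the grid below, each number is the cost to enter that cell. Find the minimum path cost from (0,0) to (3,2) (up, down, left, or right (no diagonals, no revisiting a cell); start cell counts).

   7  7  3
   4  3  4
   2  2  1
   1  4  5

21

Take r0c0 → r1c0 → r2c0 → r2c1 → r2c2 → r3c2 for a total of 7 + 4 + 2 + 2 + 1 + 5 = 21.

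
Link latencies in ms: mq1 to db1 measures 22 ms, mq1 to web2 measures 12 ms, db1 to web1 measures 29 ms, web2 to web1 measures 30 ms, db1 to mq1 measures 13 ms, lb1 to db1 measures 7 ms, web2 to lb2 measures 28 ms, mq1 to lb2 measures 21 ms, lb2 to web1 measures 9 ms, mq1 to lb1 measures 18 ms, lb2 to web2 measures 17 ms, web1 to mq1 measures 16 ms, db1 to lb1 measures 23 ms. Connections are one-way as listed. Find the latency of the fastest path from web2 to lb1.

64

A few of the web2→lb1 routes:
web2 → web1 → mq1 → lb1: 30 + 16 + 18 = 64
web2 → lb2 → web1 → mq1 → lb1: 28 + 9 + 16 + 18 = 71
web2 → web1 → mq1 → db1 → lb1: 30 + 16 + 22 + 23 = 91
The minimum is 64 ms.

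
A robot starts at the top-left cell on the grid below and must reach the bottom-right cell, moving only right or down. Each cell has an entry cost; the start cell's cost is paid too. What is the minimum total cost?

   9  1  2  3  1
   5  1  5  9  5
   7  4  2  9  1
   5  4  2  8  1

Take (0,0)→(0,1)→(0,2)→(0,3)→(0,4)→(1,4)→(2,4)→(3,4) for a total of 9 + 1 + 2 + 3 + 1 + 5 + 1 + 1 = 23.

23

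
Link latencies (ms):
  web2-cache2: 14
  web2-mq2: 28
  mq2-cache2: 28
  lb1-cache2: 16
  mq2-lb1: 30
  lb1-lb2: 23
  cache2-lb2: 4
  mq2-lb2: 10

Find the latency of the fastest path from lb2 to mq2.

10

A few of the lb2→mq2 routes:
lb2→cache2→lb1→mq2: 4 + 16 + 30 = 50
lb2→lb1→cache2→mq2: 23 + 16 + 28 = 67
lb2→lb1→mq2: 23 + 30 = 53
lb2→mq2: 10
lb2→cache2→mq2: 4 + 28 = 32
lb2→cache2→web2→mq2: 4 + 14 + 28 = 46
Best route has total 10 ms.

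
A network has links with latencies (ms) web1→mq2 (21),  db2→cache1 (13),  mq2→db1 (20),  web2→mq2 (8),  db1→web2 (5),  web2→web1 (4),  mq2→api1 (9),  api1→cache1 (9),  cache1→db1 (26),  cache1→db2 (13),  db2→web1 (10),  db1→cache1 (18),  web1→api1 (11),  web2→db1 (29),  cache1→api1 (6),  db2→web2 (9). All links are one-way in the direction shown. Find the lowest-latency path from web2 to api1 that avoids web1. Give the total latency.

Paths from web2 to api1 avoiding web1:
web2-mq2-db1-cache1-api1: 8 + 20 + 18 + 6 = 52
web2-db1-cache1-api1: 29 + 18 + 6 = 53
web2-mq2-api1: 8 + 9 = 17
The minimum is 17 ms.

17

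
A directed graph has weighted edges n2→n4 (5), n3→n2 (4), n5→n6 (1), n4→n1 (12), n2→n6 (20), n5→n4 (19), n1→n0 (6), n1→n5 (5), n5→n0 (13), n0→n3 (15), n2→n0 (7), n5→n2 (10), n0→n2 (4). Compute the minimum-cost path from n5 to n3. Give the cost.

Routes from n5 to n3:
n5 → n2 → n4 → n1 → n0 → n3: 10 + 5 + 12 + 6 + 15 = 48
n5 → n0 → n3: 13 + 15 = 28
n5 → n4 → n1 → n0 → n3: 19 + 12 + 6 + 15 = 52
n5 → n2 → n0 → n3: 10 + 7 + 15 = 32
Best route has total 28.

28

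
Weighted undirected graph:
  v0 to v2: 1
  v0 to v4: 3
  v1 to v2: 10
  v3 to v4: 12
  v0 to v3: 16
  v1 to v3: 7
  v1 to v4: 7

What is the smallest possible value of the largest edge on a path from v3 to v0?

7

Paths from v3 to v0:
v3-v4-v0: max(12, 3) = 12
v3-v1-v4-v0: max(7, 7, 3) = 7
v3-v4-v1-v2-v0: max(12, 7, 10, 1) = 12
v3-v0: max(16) = 16
v3-v1-v2-v0: max(7, 10, 1) = 10
Smallest bottleneck: 7.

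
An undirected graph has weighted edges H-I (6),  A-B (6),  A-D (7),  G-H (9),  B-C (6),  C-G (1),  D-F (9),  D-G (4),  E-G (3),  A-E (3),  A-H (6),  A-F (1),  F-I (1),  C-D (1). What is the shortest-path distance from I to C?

A few of the I→C routes:
I -> F -> A -> E -> G -> D -> C: 1 + 1 + 3 + 3 + 4 + 1 = 13
I -> F -> D -> C: 1 + 9 + 1 = 11
I -> F -> A -> D -> C: 1 + 1 + 7 + 1 = 10
I -> F -> A -> E -> G -> C: 1 + 1 + 3 + 3 + 1 = 9
Shortest: 9.

9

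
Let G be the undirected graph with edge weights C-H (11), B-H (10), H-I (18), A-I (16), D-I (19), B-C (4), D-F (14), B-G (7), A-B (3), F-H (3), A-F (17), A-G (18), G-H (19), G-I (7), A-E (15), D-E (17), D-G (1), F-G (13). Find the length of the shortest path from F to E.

31

Some routes from F to E:
F-H-B-A-E: 3 + 10 + 3 + 15 = 31
F-D-E: 14 + 17 = 31
F-A-E: 17 + 15 = 32
F-G-D-E: 13 + 1 + 17 = 31
Shortest: 31.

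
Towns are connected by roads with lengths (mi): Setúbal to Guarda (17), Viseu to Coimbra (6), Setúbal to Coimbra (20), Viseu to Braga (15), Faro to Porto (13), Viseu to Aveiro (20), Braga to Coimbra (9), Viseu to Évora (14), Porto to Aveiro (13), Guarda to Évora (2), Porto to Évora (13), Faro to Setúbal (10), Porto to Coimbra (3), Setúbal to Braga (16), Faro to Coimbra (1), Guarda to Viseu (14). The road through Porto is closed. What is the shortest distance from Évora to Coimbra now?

20

Checking several routes:
Évora-Guarda-Viseu-Braga-Coimbra: 2 + 14 + 15 + 9 = 40
Évora-Viseu-Braga-Coimbra: 14 + 15 + 9 = 38
Évora-Guarda-Setúbal-Coimbra: 2 + 17 + 20 = 39
Évora-Guarda-Setúbal-Faro-Coimbra: 2 + 17 + 10 + 1 = 30
Évora-Guarda-Viseu-Coimbra: 2 + 14 + 6 = 22
Évora-Viseu-Coimbra: 14 + 6 = 20
Best route has total 20 mi.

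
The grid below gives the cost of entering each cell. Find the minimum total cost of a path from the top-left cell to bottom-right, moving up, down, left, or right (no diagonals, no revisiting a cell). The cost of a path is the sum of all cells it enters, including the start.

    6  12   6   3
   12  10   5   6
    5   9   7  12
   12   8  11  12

Best path: (0,0) (0,1) (0,2) (0,3) (1,3) (2,3) (3,3)
Cost: 6 + 12 + 6 + 3 + 6 + 12 + 12 = 57

57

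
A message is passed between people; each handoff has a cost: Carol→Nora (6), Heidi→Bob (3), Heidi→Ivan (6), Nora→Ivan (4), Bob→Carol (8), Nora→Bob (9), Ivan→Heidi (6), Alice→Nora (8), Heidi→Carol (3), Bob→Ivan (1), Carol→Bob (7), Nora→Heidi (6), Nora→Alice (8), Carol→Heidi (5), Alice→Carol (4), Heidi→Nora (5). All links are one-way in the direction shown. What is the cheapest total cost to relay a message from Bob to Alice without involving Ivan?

Candidate routes:
Bob → Carol → Heidi → Nora → Alice: 8 + 5 + 5 + 8 = 26
Bob → Carol → Nora → Alice: 8 + 6 + 8 = 22
Best route has total 22.

22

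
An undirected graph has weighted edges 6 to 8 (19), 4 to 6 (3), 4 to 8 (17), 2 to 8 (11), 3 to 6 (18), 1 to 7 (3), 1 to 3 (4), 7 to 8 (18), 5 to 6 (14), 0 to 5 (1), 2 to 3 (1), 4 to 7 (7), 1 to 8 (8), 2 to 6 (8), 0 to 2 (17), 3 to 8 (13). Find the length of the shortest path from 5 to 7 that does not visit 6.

26

Comparing a few candidate routes:
5→0→2→3→8→1→7: 1 + 17 + 1 + 13 + 8 + 3 = 43
5→0→2→8→1→7: 1 + 17 + 11 + 8 + 3 = 40
5→0→2→8→7: 1 + 17 + 11 + 18 = 47
5→0→2→3→1→7: 1 + 17 + 1 + 4 + 3 = 26
5→0→2→3→1→8→7: 1 + 17 + 1 + 4 + 8 + 18 = 49
The minimum is 26.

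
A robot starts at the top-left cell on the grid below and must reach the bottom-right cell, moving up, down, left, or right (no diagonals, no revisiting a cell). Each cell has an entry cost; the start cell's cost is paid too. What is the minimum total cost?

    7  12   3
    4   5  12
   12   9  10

Take [0,0]→[1,0]→[1,1]→[2,1]→[2,2] for a total of 7 + 4 + 5 + 9 + 10 = 35.

35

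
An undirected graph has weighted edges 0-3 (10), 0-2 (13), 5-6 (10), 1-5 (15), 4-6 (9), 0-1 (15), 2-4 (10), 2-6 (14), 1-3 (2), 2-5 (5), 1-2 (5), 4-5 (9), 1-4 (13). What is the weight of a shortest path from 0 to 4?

Some routes from 0 to 4:
0 - 2 - 4: 13 + 10 = 23
0 - 3 - 1 - 4: 10 + 2 + 13 = 25
0 - 3 - 1 - 2 - 4: 10 + 2 + 5 + 10 = 27
0 - 1 - 4: 15 + 13 = 28
0 - 2 - 5 - 4: 13 + 5 + 9 = 27
The minimum is 23.

23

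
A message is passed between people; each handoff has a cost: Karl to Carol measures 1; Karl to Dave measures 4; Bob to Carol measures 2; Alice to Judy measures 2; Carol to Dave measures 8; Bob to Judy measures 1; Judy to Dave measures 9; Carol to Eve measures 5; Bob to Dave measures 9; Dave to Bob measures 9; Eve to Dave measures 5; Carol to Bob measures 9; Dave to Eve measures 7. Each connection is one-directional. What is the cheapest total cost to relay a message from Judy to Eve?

16

Candidate routes:
Judy→Dave→Eve: 9 + 7 = 16
Judy→Dave→Bob→Carol→Eve: 9 + 9 + 2 + 5 = 25
Best route has total 16.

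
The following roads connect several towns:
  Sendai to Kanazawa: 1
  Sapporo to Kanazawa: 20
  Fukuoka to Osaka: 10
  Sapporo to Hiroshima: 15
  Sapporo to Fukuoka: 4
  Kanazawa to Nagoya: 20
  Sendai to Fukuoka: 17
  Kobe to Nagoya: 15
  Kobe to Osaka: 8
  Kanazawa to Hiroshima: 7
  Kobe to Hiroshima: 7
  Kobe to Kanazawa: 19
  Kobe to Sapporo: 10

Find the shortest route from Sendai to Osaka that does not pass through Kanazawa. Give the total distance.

Paths from Sendai to Osaka avoiding Kanazawa:
Sendai -> Fukuoka -> Osaka: 17 + 10 = 27
Sendai -> Fukuoka -> Sapporo -> Hiroshima -> Kobe -> Osaka: 17 + 4 + 15 + 7 + 8 = 51
Sendai -> Fukuoka -> Sapporo -> Kobe -> Osaka: 17 + 4 + 10 + 8 = 39
Shortest: 27.

27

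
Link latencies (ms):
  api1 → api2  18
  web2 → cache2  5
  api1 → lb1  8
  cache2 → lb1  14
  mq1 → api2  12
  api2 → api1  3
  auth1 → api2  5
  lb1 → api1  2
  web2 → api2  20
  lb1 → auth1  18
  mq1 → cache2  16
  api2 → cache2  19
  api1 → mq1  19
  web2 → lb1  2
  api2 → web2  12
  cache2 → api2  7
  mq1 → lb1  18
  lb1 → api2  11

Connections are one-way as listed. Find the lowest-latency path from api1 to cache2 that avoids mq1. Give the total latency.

35

Checking several routes:
api1→api2→web2→cache2: 18 + 12 + 5 = 35
api1→api2→cache2: 18 + 19 = 37
api1→lb1→api2→web2→cache2: 8 + 11 + 12 + 5 = 36
Best route has total 35 ms.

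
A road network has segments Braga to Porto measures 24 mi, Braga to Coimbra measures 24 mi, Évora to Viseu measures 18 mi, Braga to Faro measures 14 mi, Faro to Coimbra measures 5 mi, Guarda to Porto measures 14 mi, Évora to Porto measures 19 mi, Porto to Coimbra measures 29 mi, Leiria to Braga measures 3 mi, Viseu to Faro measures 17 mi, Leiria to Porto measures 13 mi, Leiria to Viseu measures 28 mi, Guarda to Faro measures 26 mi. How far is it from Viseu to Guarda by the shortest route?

43

A few of the Viseu→Guarda routes:
Viseu-Évora-Porto-Guarda: 18 + 19 + 14 = 51
Viseu-Faro-Coimbra-Porto-Guarda: 17 + 5 + 29 + 14 = 65
Viseu-Faro-Guarda: 17 + 26 = 43
Viseu-Faro-Braga-Leiria-Porto-Guarda: 17 + 14 + 3 + 13 + 14 = 61
Viseu-Leiria-Porto-Guarda: 28 + 13 + 14 = 55
Best route has total 43 mi.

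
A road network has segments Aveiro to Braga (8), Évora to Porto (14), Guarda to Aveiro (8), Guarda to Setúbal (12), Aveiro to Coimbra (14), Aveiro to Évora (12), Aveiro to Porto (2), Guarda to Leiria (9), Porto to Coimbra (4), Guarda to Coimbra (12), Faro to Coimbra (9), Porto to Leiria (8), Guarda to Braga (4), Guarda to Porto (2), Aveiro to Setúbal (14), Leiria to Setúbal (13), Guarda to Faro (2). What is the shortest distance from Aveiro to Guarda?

4

Some routes from Aveiro to Guarda:
Aveiro - Porto - Guarda: 2 + 2 = 4
Aveiro - Porto - Coimbra - Faro - Guarda: 2 + 4 + 9 + 2 = 17
Aveiro - Guarda: 8
Aveiro - Braga - Guarda: 8 + 4 = 12
The minimum is 4.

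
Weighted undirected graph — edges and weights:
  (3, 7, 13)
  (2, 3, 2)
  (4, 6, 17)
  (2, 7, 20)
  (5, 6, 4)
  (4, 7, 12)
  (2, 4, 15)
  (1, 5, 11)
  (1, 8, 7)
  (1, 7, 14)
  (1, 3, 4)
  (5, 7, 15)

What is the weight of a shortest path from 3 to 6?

Checking several routes:
3-2-4-6: 2 + 15 + 17 = 34
3-7-5-6: 13 + 15 + 4 = 32
3-1-7-5-6: 4 + 14 + 15 + 4 = 37
3-1-5-6: 4 + 11 + 4 = 19
Shortest: 19.

19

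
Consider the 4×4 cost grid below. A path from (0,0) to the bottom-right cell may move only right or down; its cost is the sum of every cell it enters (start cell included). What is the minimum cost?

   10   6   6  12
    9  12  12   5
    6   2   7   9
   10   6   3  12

Take (0,0) → (1,0) → (2,0) → (2,1) → (3,1) → (3,2) → (3,3) for a total of 10 + 9 + 6 + 2 + 6 + 3 + 12 = 48.
For comparison, the top-then-right route costs 60.

48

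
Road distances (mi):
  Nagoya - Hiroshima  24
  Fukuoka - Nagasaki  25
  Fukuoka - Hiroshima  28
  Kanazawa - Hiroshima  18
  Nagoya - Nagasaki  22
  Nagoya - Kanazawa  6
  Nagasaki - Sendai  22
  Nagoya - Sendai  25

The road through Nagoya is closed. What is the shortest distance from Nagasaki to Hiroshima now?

Routes from Nagasaki to Hiroshima avoiding Nagoya:
Nagasaki -> Fukuoka -> Hiroshima: 25 + 28 = 53
The minimum is 53 mi.

53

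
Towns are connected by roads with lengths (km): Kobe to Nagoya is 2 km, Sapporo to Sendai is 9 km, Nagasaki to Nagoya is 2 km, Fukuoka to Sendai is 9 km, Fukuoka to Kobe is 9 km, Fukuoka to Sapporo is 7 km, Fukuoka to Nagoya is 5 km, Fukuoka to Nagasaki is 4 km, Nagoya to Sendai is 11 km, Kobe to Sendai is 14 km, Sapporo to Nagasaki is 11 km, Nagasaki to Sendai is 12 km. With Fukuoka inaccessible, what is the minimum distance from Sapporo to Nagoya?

13

Comparing a few candidate routes:
Sapporo→Sendai→Nagoya: 9 + 11 = 20
Sapporo→Sendai→Nagasaki→Nagoya: 9 + 12 + 2 = 23
Sapporo→Nagasaki→Nagoya: 11 + 2 = 13
Sapporo→Sendai→Kobe→Nagoya: 9 + 14 + 2 = 25
Shortest: 13 km.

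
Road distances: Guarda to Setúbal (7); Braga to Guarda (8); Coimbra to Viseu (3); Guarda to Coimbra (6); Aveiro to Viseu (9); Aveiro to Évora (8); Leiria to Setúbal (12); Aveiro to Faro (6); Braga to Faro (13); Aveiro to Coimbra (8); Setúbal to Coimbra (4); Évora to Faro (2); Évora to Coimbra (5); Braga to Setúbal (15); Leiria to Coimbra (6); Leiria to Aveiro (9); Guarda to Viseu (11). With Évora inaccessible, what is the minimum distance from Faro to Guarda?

20

A few of the Faro→Guarda routes:
Faro -> Braga -> Guarda: 13 + 8 = 21
Faro -> Aveiro -> Viseu -> Coimbra -> Guarda: 6 + 9 + 3 + 6 = 24
Faro -> Aveiro -> Coimbra -> Guarda: 6 + 8 + 6 = 20
Faro -> Aveiro -> Coimbra -> Setúbal -> Guarda: 6 + 8 + 4 + 7 = 25
The minimum is 20.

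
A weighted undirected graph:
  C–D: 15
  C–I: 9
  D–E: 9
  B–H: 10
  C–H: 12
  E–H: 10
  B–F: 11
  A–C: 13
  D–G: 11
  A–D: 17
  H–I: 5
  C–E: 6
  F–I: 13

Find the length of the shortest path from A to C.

13

A few of the A→C routes:
A → C: 13
A → D → E → H → C: 17 + 9 + 10 + 12 = 48
A → D → C: 17 + 15 = 32
A → D → E → C: 17 + 9 + 6 = 32
A → D → E → H → I → C: 17 + 9 + 10 + 5 + 9 = 50
The minimum is 13.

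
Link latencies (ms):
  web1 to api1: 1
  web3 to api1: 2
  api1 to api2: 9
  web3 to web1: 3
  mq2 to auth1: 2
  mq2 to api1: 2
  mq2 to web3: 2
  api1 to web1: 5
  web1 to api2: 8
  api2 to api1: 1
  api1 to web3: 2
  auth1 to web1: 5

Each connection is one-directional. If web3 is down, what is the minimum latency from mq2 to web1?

Candidate routes:
mq2 - api1 - web1: 2 + 5 = 7
mq2 - auth1 - web1: 2 + 5 = 7
The minimum is 7 ms.

7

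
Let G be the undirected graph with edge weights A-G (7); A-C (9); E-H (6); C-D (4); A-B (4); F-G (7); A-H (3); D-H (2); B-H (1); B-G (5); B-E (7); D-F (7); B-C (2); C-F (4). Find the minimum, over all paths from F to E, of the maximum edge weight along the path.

6

Comparing a few candidate routes:
F - D - C - B - G - A - H - E: max(7, 4, 2, 5, 7, 3, 6) = 7
F - C - B - A - H - E: max(4, 2, 4, 3, 6) = 6
F - D - C - B - A - H - E: max(7, 4, 2, 4, 3, 6) = 7
F - C - B - H - E: max(4, 2, 1, 6) = 6
F - C - D - H - E: max(4, 4, 2, 6) = 6
The minimum achievable maximum is 6.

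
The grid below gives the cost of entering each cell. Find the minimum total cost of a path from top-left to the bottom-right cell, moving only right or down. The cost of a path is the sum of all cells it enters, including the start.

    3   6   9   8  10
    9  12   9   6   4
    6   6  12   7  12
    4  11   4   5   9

51

One optimal route is r0c0 r1c0 r2c0 r3c0 r3c1 r3c2 r3c3 r3c4.
Its cost is 3 + 9 + 6 + 4 + 11 + 4 + 5 + 9 = 51.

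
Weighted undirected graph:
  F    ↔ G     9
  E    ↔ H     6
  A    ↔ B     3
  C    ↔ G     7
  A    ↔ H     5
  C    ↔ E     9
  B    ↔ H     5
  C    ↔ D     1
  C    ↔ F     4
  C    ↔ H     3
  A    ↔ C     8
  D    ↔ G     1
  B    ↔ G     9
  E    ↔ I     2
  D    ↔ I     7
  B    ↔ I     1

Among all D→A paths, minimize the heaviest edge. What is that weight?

5

Comparing a few candidate routes:
D -> C -> H -> A: max(1, 3, 5) = 5
D -> C -> H -> E -> I -> B -> A: max(1, 3, 6, 2, 1, 3) = 6
D -> C -> H -> B -> A: max(1, 3, 5, 3) = 5
Best route has worst link 5.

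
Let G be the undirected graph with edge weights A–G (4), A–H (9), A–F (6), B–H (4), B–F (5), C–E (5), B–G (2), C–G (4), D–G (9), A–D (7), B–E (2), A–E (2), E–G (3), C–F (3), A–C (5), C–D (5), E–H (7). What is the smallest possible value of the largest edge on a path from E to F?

4

Checking several routes:
E -> G -> C -> F: max(3, 4, 3) = 4
E -> A -> G -> C -> F: max(2, 4, 4, 3) = 4
E -> B -> G -> C -> F: max(2, 2, 4, 3) = 4
Best route has worst link 4.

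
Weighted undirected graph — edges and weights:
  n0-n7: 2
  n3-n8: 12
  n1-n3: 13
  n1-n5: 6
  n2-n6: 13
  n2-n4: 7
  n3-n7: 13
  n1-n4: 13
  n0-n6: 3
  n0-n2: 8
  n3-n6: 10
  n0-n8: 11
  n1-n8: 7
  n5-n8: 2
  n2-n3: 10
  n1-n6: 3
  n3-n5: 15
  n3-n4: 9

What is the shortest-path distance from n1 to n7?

Some routes from n1 to n7:
n1→n6→n3→n7: 3 + 10 + 13 = 26
n1→n8→n0→n7: 7 + 11 + 2 = 20
n1→n5→n8→n0→n7: 6 + 2 + 11 + 2 = 21
n1→n6→n0→n7: 3 + 3 + 2 = 8
Best route has total 8.

8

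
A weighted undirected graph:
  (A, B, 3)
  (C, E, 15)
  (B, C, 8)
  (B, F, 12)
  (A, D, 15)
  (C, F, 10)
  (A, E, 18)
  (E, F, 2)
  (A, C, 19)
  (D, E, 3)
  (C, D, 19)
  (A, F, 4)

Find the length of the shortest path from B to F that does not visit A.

12

Routes from B to F avoiding A:
B→F: 12
B→C→E→F: 8 + 15 + 2 = 25
B→C→F: 8 + 10 = 18
B→C→D→E→F: 8 + 19 + 3 + 2 = 32
Shortest: 12.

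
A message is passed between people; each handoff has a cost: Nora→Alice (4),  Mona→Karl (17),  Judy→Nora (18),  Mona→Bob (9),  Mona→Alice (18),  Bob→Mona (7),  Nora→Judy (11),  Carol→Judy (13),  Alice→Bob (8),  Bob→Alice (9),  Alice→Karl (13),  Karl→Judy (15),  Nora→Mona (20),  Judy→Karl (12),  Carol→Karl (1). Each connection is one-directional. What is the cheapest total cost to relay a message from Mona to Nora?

50

Routes from Mona to Nora:
Mona→Karl→Judy→Nora: 17 + 15 + 18 = 50
Mona→Alice→Karl→Judy→Nora: 18 + 13 + 15 + 18 = 64
Mona→Bob→Alice→Karl→Judy→Nora: 9 + 9 + 13 + 15 + 18 = 64
Shortest: 50.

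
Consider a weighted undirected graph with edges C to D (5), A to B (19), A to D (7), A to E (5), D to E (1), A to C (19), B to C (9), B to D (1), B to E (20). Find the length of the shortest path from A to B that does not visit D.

Paths from A to B avoiding D:
A-C-B: 19 + 9 = 28
A-B: 19
A-E-B: 5 + 20 = 25
Shortest: 19.

19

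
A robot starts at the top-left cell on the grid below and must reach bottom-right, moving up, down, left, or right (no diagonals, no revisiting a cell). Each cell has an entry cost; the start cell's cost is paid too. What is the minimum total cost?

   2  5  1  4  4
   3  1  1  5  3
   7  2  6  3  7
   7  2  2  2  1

15

Take (0,0) (1,0) (1,1) (2,1) (3,1) (3,2) (3,3) (3,4) for a total of 2 + 3 + 1 + 2 + 2 + 2 + 2 + 1 = 15.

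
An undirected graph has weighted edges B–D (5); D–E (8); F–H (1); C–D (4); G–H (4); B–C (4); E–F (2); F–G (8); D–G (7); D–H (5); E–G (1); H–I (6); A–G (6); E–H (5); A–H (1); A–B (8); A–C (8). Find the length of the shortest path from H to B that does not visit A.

10

A few of the H→B routes:
H - D - C - B: 5 + 4 + 4 = 13
H - D - B: 5 + 5 = 10
H - G - D - B: 4 + 7 + 5 = 16
Best route has total 10.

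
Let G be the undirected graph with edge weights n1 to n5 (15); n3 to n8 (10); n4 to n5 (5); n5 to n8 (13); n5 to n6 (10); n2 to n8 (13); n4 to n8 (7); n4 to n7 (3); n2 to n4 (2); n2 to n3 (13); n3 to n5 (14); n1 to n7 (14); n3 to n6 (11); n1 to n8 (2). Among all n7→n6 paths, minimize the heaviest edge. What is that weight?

10

A few of the n7→n6 routes:
n7 - n4 - n8 - n3 - n6: max(3, 7, 10, 11) = 11
n7 - n4 - n5 - n6: max(3, 5, 10) = 10
n7 - n4 - n2 - n8 - n3 - n6: max(3, 2, 13, 10, 11) = 13
n7 - n4 - n2 - n8 - n5 - n6: max(3, 2, 13, 13, 10) = 13
Best route has worst link 10.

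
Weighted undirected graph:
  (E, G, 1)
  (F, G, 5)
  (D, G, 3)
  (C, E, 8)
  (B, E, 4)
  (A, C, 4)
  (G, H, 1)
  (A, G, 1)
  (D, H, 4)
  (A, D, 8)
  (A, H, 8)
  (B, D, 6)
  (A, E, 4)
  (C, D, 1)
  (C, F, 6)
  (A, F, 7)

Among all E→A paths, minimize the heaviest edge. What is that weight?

1

Some routes from E to A:
E - A: max(4) = 4
E - G - H - D - C - A: max(1, 1, 4, 1, 4) = 4
E - G - A: max(1, 1) = 1
E - G - D - C - A: max(1, 3, 1, 4) = 4
The minimum achievable maximum is 1.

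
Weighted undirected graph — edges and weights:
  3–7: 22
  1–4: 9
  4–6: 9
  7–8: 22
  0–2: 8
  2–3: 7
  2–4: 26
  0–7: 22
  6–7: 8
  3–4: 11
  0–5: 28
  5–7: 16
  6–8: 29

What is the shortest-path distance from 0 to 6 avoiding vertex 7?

35

Routes from 0 to 6 avoiding 7:
0-2-4-6: 8 + 26 + 9 = 43
0-2-3-4-6: 8 + 7 + 11 + 9 = 35
The minimum is 35.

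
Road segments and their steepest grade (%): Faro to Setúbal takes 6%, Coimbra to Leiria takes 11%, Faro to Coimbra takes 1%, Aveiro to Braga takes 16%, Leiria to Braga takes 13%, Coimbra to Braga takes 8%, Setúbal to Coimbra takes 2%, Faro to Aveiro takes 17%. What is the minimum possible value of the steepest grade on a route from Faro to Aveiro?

Checking several routes:
Faro-Setúbal-Coimbra-Leiria-Braga-Aveiro: max(6, 2, 11, 13, 16) = 16
Faro-Setúbal-Coimbra-Braga-Aveiro: max(6, 2, 8, 16) = 16
Faro-Coimbra-Leiria-Braga-Aveiro: max(1, 11, 13, 16) = 16
Smallest bottleneck: 16%.

16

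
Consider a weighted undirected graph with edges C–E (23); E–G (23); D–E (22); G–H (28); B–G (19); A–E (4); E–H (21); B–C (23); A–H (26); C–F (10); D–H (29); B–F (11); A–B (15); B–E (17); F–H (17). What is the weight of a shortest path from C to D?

Some routes from C to D:
C -> F -> B -> E -> D: 10 + 11 + 17 + 22 = 60
C -> F -> H -> D: 10 + 17 + 29 = 56
C -> E -> D: 23 + 22 = 45
The minimum is 45.

45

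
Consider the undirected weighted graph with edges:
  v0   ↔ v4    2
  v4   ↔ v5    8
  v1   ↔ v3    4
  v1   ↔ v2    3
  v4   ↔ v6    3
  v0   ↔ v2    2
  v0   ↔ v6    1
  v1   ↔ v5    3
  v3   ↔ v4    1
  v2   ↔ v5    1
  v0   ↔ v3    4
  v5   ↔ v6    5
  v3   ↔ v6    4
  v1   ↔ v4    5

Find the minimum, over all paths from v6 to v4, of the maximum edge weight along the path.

2

Checking several routes:
v6 -> v3 -> v0 -> v4: max(4, 4, 2) = 4
v6 -> v4: max(3) = 3
v6 -> v0 -> v2 -> v5 -> v1 -> v3 -> v4: max(1, 2, 1, 3, 4, 1) = 4
v6 -> v0 -> v4: max(1, 2) = 2
v6 -> v0 -> v2 -> v1 -> v3 -> v4: max(1, 2, 3, 4, 1) = 4
v6 -> v0 -> v3 -> v4: max(1, 4, 1) = 4
The minimum achievable maximum is 2.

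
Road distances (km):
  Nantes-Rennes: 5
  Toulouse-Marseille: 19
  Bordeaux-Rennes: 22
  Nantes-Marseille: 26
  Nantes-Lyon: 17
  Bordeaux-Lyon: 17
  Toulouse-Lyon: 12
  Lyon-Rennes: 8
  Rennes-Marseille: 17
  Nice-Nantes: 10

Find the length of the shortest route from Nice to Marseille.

Comparing a few candidate routes:
Nice→Nantes→Rennes→Marseille: 10 + 5 + 17 = 32
Nice→Nantes→Lyon→Rennes→Marseille: 10 + 17 + 8 + 17 = 52
Nice→Nantes→Marseille: 10 + 26 = 36
Shortest: 32 km.

32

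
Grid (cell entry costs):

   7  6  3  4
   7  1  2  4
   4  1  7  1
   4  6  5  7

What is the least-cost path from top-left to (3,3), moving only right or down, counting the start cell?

One optimal route is [0,0] -> [0,1] -> [1,1] -> [1,2] -> [1,3] -> [2,3] -> [3,3].
Its cost is 7 + 6 + 1 + 2 + 4 + 1 + 7 = 28.
For comparison, the top-then-right route costs 32.

28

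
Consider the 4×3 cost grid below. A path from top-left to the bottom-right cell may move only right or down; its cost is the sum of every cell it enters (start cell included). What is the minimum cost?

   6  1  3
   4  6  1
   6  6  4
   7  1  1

Cheapest: r0c0 -> r0c1 -> r0c2 -> r1c2 -> r2c2 -> r3c2
  6 + 1 + 3 + 1 + 4 + 1 = 16

16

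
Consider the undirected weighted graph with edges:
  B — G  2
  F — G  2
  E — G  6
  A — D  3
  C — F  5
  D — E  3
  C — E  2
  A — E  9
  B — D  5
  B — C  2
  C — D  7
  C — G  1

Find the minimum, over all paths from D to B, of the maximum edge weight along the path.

Comparing a few candidate routes:
D -> E -> G -> C -> B: max(3, 6, 1, 2) = 6
D -> E -> G -> B: max(3, 6, 2) = 6
D -> E -> C -> F -> G -> B: max(3, 2, 5, 2, 2) = 5
D -> E -> C -> B: max(3, 2, 2) = 3
D -> B: max(5) = 5
D -> E -> C -> G -> B: max(3, 2, 1, 2) = 3
The minimum achievable maximum is 3.

3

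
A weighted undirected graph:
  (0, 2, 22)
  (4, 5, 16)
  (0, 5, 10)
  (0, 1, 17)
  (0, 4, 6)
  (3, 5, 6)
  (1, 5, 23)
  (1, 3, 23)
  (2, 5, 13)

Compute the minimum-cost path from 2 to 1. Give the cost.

36

A few of the 2→1 routes:
2-5-3-1: 13 + 6 + 23 = 42
2-5-0-1: 13 + 10 + 17 = 40
2-5-1: 13 + 23 = 36
2-0-1: 22 + 17 = 39
Best route has total 36.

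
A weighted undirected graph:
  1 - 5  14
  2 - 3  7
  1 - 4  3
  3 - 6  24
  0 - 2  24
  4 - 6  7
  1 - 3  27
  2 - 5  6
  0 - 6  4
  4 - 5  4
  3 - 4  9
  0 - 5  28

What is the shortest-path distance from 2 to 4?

Comparing a few candidate routes:
2→0→6→4: 24 + 4 + 7 = 35
2→5→4: 6 + 4 = 10
2→3→4: 7 + 9 = 16
2→5→1→4: 6 + 14 + 3 = 23
The minimum is 10.

10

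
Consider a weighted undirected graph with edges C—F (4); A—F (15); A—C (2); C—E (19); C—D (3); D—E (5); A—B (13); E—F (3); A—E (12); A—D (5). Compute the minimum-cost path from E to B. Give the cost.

22

A few of the E→B routes:
E - D - A - B: 5 + 5 + 13 = 23
E - D - C - A - B: 5 + 3 + 2 + 13 = 23
E - F - C - A - B: 3 + 4 + 2 + 13 = 22
E - A - B: 12 + 13 = 25
Best route has total 22.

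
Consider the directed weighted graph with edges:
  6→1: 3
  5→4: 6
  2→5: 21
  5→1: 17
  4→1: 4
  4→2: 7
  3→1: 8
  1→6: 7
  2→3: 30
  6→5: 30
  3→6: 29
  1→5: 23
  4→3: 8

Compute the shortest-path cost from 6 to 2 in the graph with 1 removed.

43

Candidate routes:
6 - 5 - 4 - 2: 30 + 6 + 7 = 43
The minimum is 43.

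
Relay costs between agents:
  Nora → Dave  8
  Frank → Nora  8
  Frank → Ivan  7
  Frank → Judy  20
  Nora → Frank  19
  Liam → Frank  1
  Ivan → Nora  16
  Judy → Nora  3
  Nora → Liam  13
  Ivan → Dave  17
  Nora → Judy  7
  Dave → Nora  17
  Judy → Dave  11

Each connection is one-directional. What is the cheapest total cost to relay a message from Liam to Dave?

Comparing a few candidate routes:
Liam - Frank - Ivan - Nora - Dave: 1 + 7 + 16 + 8 = 32
Liam - Frank - Ivan - Dave: 1 + 7 + 17 = 25
Liam - Frank - Nora - Dave: 1 + 8 + 8 = 17
Liam - Frank - Judy - Nora - Dave: 1 + 20 + 3 + 8 = 32
Liam - Frank - Judy - Dave: 1 + 20 + 11 = 32
Liam - Frank - Nora - Judy - Dave: 1 + 8 + 7 + 11 = 27
Shortest: 17.

17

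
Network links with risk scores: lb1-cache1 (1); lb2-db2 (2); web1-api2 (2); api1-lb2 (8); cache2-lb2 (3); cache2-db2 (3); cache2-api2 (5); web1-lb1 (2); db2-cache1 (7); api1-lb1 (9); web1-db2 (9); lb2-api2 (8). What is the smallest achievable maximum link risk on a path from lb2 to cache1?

5

Comparing a few candidate routes:
lb2→cache2→api2→web1→lb1→cache1: max(3, 5, 2, 2, 1) = 5
lb2→api2→cache2→db2→cache1: max(8, 5, 3, 7) = 8
lb2→db2→cache1: max(2, 7) = 7
lb2→db2→cache2→api2→web1→lb1→cache1: max(2, 3, 5, 2, 2, 1) = 5
lb2→cache2→db2→cache1: max(3, 3, 7) = 7
lb2→api2→web1→lb1→cache1: max(8, 2, 2, 1) = 8
Smallest bottleneck: 5.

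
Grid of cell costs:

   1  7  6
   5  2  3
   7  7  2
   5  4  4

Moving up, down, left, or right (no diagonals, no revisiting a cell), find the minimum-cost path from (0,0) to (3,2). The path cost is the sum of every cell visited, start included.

17

One optimal route is (0,0) -> (1,0) -> (1,1) -> (1,2) -> (2,2) -> (3,2).
Its cost is 1 + 5 + 2 + 3 + 2 + 4 = 17.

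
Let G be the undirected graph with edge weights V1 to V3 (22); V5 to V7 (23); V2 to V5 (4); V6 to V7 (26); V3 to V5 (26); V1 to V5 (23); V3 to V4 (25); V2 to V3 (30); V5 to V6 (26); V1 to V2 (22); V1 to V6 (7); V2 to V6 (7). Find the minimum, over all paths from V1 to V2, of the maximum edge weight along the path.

7

Some routes from V1 to V2:
V1 -> V6 -> V2: max(7, 7) = 7
V1 -> V5 -> V2: max(23, 4) = 23
V1 -> V2: max(22) = 22
The minimum achievable maximum is 7.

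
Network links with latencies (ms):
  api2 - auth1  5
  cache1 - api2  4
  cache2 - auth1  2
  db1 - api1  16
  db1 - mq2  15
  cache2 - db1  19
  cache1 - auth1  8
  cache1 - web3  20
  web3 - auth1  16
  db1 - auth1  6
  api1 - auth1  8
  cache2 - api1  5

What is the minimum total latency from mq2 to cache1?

Checking several routes:
mq2-db1-cache2-auth1-cache1: 15 + 19 + 2 + 8 = 44
mq2-db1-auth1-cache1: 15 + 6 + 8 = 29
mq2-db1-auth1-api2-cache1: 15 + 6 + 5 + 4 = 30
The minimum is 29 ms.

29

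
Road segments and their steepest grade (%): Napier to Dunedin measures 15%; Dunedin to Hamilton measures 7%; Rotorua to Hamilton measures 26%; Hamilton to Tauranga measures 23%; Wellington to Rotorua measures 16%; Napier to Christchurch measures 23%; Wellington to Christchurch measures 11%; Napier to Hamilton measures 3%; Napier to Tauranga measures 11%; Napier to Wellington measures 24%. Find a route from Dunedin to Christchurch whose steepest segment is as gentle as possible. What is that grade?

23

Some routes from Dunedin to Christchurch:
Dunedin→Hamilton→Tauranga→Napier→Christchurch: max(7, 23, 11, 23) = 23
Dunedin→Hamilton→Napier→Christchurch: max(7, 3, 23) = 23
Dunedin→Napier→Christchurch: max(15, 23) = 23
The minimum achievable maximum is 23%.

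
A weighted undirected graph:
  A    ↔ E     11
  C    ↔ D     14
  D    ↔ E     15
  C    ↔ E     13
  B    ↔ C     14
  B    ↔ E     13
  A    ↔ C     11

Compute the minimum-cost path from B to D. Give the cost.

28

Some routes from B to D:
B - E - D: 13 + 15 = 28
B - E - C - D: 13 + 13 + 14 = 40
B - C - E - D: 14 + 13 + 15 = 42
B - C - D: 14 + 14 = 28
The minimum is 28.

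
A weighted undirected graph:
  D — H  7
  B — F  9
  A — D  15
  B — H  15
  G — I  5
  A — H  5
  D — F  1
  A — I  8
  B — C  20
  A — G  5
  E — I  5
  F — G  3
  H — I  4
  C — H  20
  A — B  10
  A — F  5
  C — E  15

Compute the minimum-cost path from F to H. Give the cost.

8

Checking several routes:
F -> G -> A -> H: 3 + 5 + 5 = 13
F -> A -> G -> I -> H: 5 + 5 + 5 + 4 = 19
F -> A -> H: 5 + 5 = 10
F -> A -> I -> H: 5 + 8 + 4 = 17
F -> D -> H: 1 + 7 = 8
F -> G -> I -> H: 3 + 5 + 4 = 12
The minimum is 8.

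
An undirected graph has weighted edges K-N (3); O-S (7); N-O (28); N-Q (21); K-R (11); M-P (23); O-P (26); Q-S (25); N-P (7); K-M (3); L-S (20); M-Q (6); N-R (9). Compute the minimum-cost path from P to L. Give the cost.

53

A few of the P→L routes:
P-N-Q-S-L: 7 + 21 + 25 + 20 = 73
P-O-S-L: 26 + 7 + 20 = 53
P-N-R-K-M-Q-S-L: 7 + 9 + 11 + 3 + 6 + 25 + 20 = 81
P-N-K-M-Q-S-L: 7 + 3 + 3 + 6 + 25 + 20 = 64
P-M-Q-S-L: 23 + 6 + 25 + 20 = 74
P-N-O-S-L: 7 + 28 + 7 + 20 = 62
Shortest: 53.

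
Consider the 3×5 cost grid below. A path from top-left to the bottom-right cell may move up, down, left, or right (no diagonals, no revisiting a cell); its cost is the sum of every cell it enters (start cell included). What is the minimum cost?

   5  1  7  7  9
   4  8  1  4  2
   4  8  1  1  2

Cheapest: [0,0] [0,1] [0,2] [1,2] [2,2] [2,3] [2,4]
  5 + 1 + 7 + 1 + 1 + 1 + 2 = 18

18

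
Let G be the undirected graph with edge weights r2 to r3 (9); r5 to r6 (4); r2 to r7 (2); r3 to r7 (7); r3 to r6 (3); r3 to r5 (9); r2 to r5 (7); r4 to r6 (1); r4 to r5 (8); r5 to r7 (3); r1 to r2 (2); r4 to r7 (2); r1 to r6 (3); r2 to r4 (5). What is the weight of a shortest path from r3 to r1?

6

Some routes from r3 to r1:
r3→r6→r4→r2→r1: 3 + 1 + 5 + 2 = 11
r3→r6→r1: 3 + 3 = 6
r3→r7→r4→r6→r1: 7 + 2 + 1 + 3 = 13
r3→r2→r1: 9 + 2 = 11
r3→r7→r2→r1: 7 + 2 + 2 = 11
r3→r6→r4→r7→r2→r1: 3 + 1 + 2 + 2 + 2 = 10
The minimum is 6.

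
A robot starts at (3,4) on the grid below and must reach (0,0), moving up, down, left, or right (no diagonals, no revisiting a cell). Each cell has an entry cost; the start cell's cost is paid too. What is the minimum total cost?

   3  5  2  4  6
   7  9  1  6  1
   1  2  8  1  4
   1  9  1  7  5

Cheapest: r3c4 -> r2c4 -> r1c4 -> r1c3 -> r1c2 -> r0c2 -> r0c1 -> r0c0
  5 + 4 + 1 + 6 + 1 + 2 + 5 + 3 = 27

27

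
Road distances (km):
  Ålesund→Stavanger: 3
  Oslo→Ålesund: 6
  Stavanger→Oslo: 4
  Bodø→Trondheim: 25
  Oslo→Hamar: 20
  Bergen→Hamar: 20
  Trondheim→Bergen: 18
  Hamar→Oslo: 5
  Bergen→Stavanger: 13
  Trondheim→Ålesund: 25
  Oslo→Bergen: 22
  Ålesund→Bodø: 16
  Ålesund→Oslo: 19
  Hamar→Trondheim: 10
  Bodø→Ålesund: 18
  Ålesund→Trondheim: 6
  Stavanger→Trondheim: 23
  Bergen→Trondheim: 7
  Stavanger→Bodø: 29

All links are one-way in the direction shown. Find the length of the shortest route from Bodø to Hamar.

Checking several routes:
Bodø-Ålesund-Stavanger-Oslo-Bergen-Hamar: 18 + 3 + 4 + 22 + 20 = 67
Bodø-Ålesund-Stavanger-Oslo-Hamar: 18 + 3 + 4 + 20 = 45
Bodø-Ålesund-Trondheim-Bergen-Hamar: 18 + 6 + 18 + 20 = 62
Bodø-Trondheim-Bergen-Hamar: 25 + 18 + 20 = 63
Bodø-Ålesund-Oslo-Hamar: 18 + 19 + 20 = 57
Shortest: 45 km.

45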